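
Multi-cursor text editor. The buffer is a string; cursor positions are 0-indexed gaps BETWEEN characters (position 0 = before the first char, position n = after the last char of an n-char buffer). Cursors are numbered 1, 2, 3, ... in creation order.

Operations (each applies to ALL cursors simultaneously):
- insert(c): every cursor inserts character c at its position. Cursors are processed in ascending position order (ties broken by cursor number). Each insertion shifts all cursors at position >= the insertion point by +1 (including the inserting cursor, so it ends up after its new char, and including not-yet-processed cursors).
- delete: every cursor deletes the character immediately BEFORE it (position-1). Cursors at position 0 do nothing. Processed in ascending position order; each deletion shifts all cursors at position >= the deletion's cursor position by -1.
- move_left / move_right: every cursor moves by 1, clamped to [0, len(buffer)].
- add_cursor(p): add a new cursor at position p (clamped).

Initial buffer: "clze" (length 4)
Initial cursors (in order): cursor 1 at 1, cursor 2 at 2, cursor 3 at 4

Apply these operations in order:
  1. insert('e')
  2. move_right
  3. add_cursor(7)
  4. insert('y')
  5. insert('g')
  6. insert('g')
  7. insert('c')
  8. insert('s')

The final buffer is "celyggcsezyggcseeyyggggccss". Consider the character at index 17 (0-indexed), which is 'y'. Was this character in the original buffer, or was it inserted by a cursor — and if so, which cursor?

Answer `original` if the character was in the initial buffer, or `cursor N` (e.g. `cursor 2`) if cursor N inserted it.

Answer: cursor 3

Derivation:
After op 1 (insert('e')): buffer="celezee" (len 7), cursors c1@2 c2@4 c3@7, authorship .1.2..3
After op 2 (move_right): buffer="celezee" (len 7), cursors c1@3 c2@5 c3@7, authorship .1.2..3
After op 3 (add_cursor(7)): buffer="celezee" (len 7), cursors c1@3 c2@5 c3@7 c4@7, authorship .1.2..3
After op 4 (insert('y')): buffer="celyezyeeyy" (len 11), cursors c1@4 c2@7 c3@11 c4@11, authorship .1.12.2.334
After op 5 (insert('g')): buffer="celygezygeeyygg" (len 15), cursors c1@5 c2@9 c3@15 c4@15, authorship .1.112.22.33434
After op 6 (insert('g')): buffer="celyggezyggeeyygggg" (len 19), cursors c1@6 c2@11 c3@19 c4@19, authorship .1.1112.222.3343434
After op 7 (insert('c')): buffer="celyggcezyggceeyyggggcc" (len 23), cursors c1@7 c2@13 c3@23 c4@23, authorship .1.11112.2222.334343434
After op 8 (insert('s')): buffer="celyggcsezyggcseeyyggggccss" (len 27), cursors c1@8 c2@15 c3@27 c4@27, authorship .1.111112.22222.33434343434
Authorship (.=original, N=cursor N): . 1 . 1 1 1 1 1 2 . 2 2 2 2 2 . 3 3 4 3 4 3 4 3 4 3 4
Index 17: author = 3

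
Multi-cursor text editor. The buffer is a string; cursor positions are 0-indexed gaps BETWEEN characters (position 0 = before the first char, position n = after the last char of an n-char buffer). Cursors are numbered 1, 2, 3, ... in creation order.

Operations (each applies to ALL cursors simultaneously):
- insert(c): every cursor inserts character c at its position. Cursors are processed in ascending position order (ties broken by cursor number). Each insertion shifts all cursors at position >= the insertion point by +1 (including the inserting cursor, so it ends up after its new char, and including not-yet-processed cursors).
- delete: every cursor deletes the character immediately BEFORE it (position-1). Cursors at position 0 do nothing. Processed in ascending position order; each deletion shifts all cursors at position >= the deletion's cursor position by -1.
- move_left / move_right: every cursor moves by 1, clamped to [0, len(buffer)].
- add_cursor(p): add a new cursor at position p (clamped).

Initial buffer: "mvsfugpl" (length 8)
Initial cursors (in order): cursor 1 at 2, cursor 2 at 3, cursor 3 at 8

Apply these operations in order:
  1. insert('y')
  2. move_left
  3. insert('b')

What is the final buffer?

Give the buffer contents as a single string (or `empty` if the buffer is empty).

Answer: mvbysbyfugplby

Derivation:
After op 1 (insert('y')): buffer="mvysyfugply" (len 11), cursors c1@3 c2@5 c3@11, authorship ..1.2.....3
After op 2 (move_left): buffer="mvysyfugply" (len 11), cursors c1@2 c2@4 c3@10, authorship ..1.2.....3
After op 3 (insert('b')): buffer="mvbysbyfugplby" (len 14), cursors c1@3 c2@6 c3@13, authorship ..11.22.....33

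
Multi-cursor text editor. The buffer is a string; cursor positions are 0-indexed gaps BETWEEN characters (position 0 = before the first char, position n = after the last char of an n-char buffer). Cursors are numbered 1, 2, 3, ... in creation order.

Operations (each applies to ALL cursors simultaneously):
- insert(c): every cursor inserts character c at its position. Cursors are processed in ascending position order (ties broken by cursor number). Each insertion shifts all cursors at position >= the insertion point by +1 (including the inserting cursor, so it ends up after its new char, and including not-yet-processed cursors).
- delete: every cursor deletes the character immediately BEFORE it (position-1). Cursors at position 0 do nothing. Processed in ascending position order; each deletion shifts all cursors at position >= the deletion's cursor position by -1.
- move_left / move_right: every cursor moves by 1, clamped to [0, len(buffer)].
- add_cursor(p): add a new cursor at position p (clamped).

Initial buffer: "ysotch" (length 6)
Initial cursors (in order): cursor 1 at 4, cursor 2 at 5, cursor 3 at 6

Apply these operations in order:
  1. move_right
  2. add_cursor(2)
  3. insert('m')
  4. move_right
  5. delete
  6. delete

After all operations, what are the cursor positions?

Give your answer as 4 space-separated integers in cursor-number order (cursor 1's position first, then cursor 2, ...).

Answer: 2 2 2 2

Derivation:
After op 1 (move_right): buffer="ysotch" (len 6), cursors c1@5 c2@6 c3@6, authorship ......
After op 2 (add_cursor(2)): buffer="ysotch" (len 6), cursors c4@2 c1@5 c2@6 c3@6, authorship ......
After op 3 (insert('m')): buffer="ysmotcmhmm" (len 10), cursors c4@3 c1@7 c2@10 c3@10, authorship ..4...1.23
After op 4 (move_right): buffer="ysmotcmhmm" (len 10), cursors c4@4 c1@8 c2@10 c3@10, authorship ..4...1.23
After op 5 (delete): buffer="ysmtcm" (len 6), cursors c4@3 c1@6 c2@6 c3@6, authorship ..4..1
After op 6 (delete): buffer="ys" (len 2), cursors c1@2 c2@2 c3@2 c4@2, authorship ..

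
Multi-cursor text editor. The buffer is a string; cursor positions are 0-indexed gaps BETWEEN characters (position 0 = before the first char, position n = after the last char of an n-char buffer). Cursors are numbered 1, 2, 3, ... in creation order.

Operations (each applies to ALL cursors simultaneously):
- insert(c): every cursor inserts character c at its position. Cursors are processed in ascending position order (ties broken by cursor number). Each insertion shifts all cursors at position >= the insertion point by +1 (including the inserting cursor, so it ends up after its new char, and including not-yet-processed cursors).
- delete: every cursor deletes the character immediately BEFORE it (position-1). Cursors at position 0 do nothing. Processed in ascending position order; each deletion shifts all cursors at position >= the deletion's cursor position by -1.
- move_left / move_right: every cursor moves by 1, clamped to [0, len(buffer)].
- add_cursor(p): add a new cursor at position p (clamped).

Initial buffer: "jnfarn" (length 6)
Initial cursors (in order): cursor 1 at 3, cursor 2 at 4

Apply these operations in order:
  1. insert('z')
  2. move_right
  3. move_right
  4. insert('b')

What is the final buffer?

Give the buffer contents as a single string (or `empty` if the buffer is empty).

After op 1 (insert('z')): buffer="jnfzazrn" (len 8), cursors c1@4 c2@6, authorship ...1.2..
After op 2 (move_right): buffer="jnfzazrn" (len 8), cursors c1@5 c2@7, authorship ...1.2..
After op 3 (move_right): buffer="jnfzazrn" (len 8), cursors c1@6 c2@8, authorship ...1.2..
After op 4 (insert('b')): buffer="jnfzazbrnb" (len 10), cursors c1@7 c2@10, authorship ...1.21..2

Answer: jnfzazbrnb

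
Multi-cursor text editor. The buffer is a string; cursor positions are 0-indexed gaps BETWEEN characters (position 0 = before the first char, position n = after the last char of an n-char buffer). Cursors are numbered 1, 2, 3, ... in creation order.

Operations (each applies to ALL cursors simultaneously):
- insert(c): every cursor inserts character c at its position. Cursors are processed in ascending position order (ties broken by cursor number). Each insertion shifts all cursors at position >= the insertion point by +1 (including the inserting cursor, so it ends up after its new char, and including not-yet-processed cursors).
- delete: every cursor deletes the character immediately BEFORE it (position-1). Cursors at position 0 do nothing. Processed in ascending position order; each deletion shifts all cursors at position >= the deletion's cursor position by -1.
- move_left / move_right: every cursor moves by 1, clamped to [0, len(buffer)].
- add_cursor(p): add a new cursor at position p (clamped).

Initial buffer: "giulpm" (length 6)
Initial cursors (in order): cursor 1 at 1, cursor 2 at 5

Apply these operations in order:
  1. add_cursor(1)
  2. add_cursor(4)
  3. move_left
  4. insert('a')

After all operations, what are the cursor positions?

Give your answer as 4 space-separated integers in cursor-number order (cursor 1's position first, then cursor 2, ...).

After op 1 (add_cursor(1)): buffer="giulpm" (len 6), cursors c1@1 c3@1 c2@5, authorship ......
After op 2 (add_cursor(4)): buffer="giulpm" (len 6), cursors c1@1 c3@1 c4@4 c2@5, authorship ......
After op 3 (move_left): buffer="giulpm" (len 6), cursors c1@0 c3@0 c4@3 c2@4, authorship ......
After op 4 (insert('a')): buffer="aagiualapm" (len 10), cursors c1@2 c3@2 c4@6 c2@8, authorship 13...4.2..

Answer: 2 8 2 6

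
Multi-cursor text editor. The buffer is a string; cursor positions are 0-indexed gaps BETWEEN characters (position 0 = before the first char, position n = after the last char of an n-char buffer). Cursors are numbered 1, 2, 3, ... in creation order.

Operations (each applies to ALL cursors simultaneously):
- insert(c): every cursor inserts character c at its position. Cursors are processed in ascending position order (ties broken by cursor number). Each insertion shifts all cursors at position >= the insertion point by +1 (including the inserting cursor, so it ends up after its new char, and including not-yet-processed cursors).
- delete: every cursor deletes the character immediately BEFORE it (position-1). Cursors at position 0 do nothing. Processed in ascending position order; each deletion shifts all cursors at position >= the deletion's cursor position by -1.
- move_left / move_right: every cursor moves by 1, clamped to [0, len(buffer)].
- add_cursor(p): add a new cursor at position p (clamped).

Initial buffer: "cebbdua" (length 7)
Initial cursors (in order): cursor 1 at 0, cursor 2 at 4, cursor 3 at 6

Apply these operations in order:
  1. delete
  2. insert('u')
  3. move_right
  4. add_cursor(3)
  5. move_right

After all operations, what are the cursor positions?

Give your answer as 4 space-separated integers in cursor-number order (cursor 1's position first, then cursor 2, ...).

Answer: 3 7 8 4

Derivation:
After op 1 (delete): buffer="cebda" (len 5), cursors c1@0 c2@3 c3@4, authorship .....
After op 2 (insert('u')): buffer="ucebudua" (len 8), cursors c1@1 c2@5 c3@7, authorship 1...2.3.
After op 3 (move_right): buffer="ucebudua" (len 8), cursors c1@2 c2@6 c3@8, authorship 1...2.3.
After op 4 (add_cursor(3)): buffer="ucebudua" (len 8), cursors c1@2 c4@3 c2@6 c3@8, authorship 1...2.3.
After op 5 (move_right): buffer="ucebudua" (len 8), cursors c1@3 c4@4 c2@7 c3@8, authorship 1...2.3.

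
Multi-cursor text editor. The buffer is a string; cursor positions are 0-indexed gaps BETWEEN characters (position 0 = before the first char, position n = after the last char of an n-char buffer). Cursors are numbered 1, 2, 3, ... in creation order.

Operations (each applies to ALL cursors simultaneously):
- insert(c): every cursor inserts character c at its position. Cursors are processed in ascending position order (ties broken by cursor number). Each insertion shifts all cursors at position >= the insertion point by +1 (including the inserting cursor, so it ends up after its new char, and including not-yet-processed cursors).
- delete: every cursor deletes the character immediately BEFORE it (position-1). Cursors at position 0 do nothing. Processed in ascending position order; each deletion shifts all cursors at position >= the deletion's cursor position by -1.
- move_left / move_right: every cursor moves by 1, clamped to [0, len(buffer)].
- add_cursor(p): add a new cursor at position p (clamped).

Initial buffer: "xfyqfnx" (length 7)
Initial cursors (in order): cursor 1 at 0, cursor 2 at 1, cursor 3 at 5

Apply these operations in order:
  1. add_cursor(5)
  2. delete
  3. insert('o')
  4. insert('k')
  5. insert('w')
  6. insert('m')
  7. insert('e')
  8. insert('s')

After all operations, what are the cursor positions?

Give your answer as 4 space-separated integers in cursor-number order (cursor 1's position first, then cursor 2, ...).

Answer: 12 12 26 26

Derivation:
After op 1 (add_cursor(5)): buffer="xfyqfnx" (len 7), cursors c1@0 c2@1 c3@5 c4@5, authorship .......
After op 2 (delete): buffer="fynx" (len 4), cursors c1@0 c2@0 c3@2 c4@2, authorship ....
After op 3 (insert('o')): buffer="oofyoonx" (len 8), cursors c1@2 c2@2 c3@6 c4@6, authorship 12..34..
After op 4 (insert('k')): buffer="ookkfyookknx" (len 12), cursors c1@4 c2@4 c3@10 c4@10, authorship 1212..3434..
After op 5 (insert('w')): buffer="ookkwwfyookkwwnx" (len 16), cursors c1@6 c2@6 c3@14 c4@14, authorship 121212..343434..
After op 6 (insert('m')): buffer="ookkwwmmfyookkwwmmnx" (len 20), cursors c1@8 c2@8 c3@18 c4@18, authorship 12121212..34343434..
After op 7 (insert('e')): buffer="ookkwwmmeefyookkwwmmeenx" (len 24), cursors c1@10 c2@10 c3@22 c4@22, authorship 1212121212..3434343434..
After op 8 (insert('s')): buffer="ookkwwmmeessfyookkwwmmeessnx" (len 28), cursors c1@12 c2@12 c3@26 c4@26, authorship 121212121212..343434343434..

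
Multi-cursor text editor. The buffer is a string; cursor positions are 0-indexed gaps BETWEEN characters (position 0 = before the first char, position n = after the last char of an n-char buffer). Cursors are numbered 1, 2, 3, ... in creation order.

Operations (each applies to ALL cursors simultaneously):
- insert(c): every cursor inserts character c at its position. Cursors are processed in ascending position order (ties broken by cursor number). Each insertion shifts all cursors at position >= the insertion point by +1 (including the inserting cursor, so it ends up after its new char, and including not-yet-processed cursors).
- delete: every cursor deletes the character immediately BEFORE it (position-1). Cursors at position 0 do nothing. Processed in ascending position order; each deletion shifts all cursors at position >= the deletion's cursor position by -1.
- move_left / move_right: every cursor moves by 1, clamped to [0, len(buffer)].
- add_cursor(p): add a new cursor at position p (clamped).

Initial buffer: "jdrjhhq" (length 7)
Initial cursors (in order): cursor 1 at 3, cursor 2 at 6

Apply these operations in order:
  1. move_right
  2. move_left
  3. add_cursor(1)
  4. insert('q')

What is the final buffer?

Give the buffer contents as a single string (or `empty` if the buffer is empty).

After op 1 (move_right): buffer="jdrjhhq" (len 7), cursors c1@4 c2@7, authorship .......
After op 2 (move_left): buffer="jdrjhhq" (len 7), cursors c1@3 c2@6, authorship .......
After op 3 (add_cursor(1)): buffer="jdrjhhq" (len 7), cursors c3@1 c1@3 c2@6, authorship .......
After op 4 (insert('q')): buffer="jqdrqjhhqq" (len 10), cursors c3@2 c1@5 c2@9, authorship .3..1...2.

Answer: jqdrqjhhqq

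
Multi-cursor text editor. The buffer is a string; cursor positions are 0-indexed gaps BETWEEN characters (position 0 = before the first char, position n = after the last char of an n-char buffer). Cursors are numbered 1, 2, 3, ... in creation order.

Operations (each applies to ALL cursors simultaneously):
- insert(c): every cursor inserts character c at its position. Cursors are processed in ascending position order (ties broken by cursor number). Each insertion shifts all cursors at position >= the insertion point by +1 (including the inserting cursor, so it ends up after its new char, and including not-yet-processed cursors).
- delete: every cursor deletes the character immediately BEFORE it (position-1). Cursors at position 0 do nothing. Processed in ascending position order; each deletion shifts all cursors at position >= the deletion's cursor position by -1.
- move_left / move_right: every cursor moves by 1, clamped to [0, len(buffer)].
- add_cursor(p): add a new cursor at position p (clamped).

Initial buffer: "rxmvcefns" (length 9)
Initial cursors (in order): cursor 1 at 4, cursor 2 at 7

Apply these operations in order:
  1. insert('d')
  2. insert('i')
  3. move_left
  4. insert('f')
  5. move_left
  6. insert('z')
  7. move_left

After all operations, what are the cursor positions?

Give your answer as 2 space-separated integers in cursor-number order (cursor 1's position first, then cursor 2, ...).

Answer: 5 12

Derivation:
After op 1 (insert('d')): buffer="rxmvdcefdns" (len 11), cursors c1@5 c2@9, authorship ....1...2..
After op 2 (insert('i')): buffer="rxmvdicefdins" (len 13), cursors c1@6 c2@11, authorship ....11...22..
After op 3 (move_left): buffer="rxmvdicefdins" (len 13), cursors c1@5 c2@10, authorship ....11...22..
After op 4 (insert('f')): buffer="rxmvdficefdfins" (len 15), cursors c1@6 c2@12, authorship ....111...222..
After op 5 (move_left): buffer="rxmvdficefdfins" (len 15), cursors c1@5 c2@11, authorship ....111...222..
After op 6 (insert('z')): buffer="rxmvdzficefdzfins" (len 17), cursors c1@6 c2@13, authorship ....1111...2222..
After op 7 (move_left): buffer="rxmvdzficefdzfins" (len 17), cursors c1@5 c2@12, authorship ....1111...2222..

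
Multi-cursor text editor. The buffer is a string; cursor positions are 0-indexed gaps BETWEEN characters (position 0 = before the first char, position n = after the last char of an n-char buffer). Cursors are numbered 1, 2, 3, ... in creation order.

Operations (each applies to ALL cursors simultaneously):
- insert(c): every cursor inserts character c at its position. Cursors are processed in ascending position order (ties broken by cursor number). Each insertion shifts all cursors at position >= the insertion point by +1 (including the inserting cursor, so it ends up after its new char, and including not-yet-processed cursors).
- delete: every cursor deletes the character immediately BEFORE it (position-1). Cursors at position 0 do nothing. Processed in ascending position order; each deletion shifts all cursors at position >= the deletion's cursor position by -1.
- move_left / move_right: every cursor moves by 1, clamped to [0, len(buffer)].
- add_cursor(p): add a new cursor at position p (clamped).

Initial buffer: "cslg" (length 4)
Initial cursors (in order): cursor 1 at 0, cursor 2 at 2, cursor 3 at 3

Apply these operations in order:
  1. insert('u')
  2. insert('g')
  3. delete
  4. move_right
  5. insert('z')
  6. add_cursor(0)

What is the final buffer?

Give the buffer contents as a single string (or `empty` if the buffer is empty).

After op 1 (insert('u')): buffer="ucsulug" (len 7), cursors c1@1 c2@4 c3@6, authorship 1..2.3.
After op 2 (insert('g')): buffer="ugcsuglugg" (len 10), cursors c1@2 c2@6 c3@9, authorship 11..22.33.
After op 3 (delete): buffer="ucsulug" (len 7), cursors c1@1 c2@4 c3@6, authorship 1..2.3.
After op 4 (move_right): buffer="ucsulug" (len 7), cursors c1@2 c2@5 c3@7, authorship 1..2.3.
After op 5 (insert('z')): buffer="uczsulzugz" (len 10), cursors c1@3 c2@7 c3@10, authorship 1.1.2.23.3
After op 6 (add_cursor(0)): buffer="uczsulzugz" (len 10), cursors c4@0 c1@3 c2@7 c3@10, authorship 1.1.2.23.3

Answer: uczsulzugz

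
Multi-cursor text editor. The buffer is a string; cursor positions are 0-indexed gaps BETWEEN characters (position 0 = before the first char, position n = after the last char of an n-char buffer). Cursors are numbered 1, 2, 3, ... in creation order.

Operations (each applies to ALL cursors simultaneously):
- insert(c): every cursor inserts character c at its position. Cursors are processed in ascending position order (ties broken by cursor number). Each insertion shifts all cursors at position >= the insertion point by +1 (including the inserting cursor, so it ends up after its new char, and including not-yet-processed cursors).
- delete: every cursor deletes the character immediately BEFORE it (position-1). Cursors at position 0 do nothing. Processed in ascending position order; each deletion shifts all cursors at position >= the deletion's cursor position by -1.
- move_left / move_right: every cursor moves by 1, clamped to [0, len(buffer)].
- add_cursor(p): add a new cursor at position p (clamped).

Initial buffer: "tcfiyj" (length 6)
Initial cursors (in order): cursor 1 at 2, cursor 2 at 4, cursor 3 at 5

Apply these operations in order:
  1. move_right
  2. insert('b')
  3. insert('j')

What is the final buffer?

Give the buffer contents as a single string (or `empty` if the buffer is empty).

After op 1 (move_right): buffer="tcfiyj" (len 6), cursors c1@3 c2@5 c3@6, authorship ......
After op 2 (insert('b')): buffer="tcfbiybjb" (len 9), cursors c1@4 c2@7 c3@9, authorship ...1..2.3
After op 3 (insert('j')): buffer="tcfbjiybjjbj" (len 12), cursors c1@5 c2@9 c3@12, authorship ...11..22.33

Answer: tcfbjiybjjbj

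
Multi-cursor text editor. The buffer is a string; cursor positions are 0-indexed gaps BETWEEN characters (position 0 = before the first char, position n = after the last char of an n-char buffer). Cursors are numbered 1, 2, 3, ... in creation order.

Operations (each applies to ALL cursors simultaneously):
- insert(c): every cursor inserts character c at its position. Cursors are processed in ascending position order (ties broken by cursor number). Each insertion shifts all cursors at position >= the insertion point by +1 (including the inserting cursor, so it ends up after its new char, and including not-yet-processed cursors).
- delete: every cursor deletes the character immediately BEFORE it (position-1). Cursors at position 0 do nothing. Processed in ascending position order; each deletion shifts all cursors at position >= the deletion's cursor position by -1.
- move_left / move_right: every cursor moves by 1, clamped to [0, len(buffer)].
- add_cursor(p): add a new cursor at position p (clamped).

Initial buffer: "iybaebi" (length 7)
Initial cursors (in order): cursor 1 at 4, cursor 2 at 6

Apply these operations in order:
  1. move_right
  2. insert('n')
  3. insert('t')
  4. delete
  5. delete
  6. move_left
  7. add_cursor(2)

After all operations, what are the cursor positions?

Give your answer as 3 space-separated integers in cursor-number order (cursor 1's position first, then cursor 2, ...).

Answer: 4 6 2

Derivation:
After op 1 (move_right): buffer="iybaebi" (len 7), cursors c1@5 c2@7, authorship .......
After op 2 (insert('n')): buffer="iybaenbin" (len 9), cursors c1@6 c2@9, authorship .....1..2
After op 3 (insert('t')): buffer="iybaentbint" (len 11), cursors c1@7 c2@11, authorship .....11..22
After op 4 (delete): buffer="iybaenbin" (len 9), cursors c1@6 c2@9, authorship .....1..2
After op 5 (delete): buffer="iybaebi" (len 7), cursors c1@5 c2@7, authorship .......
After op 6 (move_left): buffer="iybaebi" (len 7), cursors c1@4 c2@6, authorship .......
After op 7 (add_cursor(2)): buffer="iybaebi" (len 7), cursors c3@2 c1@4 c2@6, authorship .......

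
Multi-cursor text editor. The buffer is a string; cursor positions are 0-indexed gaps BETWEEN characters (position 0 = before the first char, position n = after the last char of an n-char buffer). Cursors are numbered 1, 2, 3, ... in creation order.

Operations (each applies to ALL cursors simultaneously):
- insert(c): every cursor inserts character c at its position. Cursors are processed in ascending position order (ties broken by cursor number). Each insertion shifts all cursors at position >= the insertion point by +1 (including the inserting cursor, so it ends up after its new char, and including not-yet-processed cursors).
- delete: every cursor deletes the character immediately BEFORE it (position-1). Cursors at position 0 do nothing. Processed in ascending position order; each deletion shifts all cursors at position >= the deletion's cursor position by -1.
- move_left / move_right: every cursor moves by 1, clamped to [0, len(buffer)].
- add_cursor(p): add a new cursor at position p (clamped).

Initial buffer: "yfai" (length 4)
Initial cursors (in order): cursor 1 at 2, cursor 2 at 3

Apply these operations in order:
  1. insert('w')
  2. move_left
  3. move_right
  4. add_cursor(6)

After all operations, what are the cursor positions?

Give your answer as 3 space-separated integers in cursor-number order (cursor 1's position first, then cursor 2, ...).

Answer: 3 5 6

Derivation:
After op 1 (insert('w')): buffer="yfwawi" (len 6), cursors c1@3 c2@5, authorship ..1.2.
After op 2 (move_left): buffer="yfwawi" (len 6), cursors c1@2 c2@4, authorship ..1.2.
After op 3 (move_right): buffer="yfwawi" (len 6), cursors c1@3 c2@5, authorship ..1.2.
After op 4 (add_cursor(6)): buffer="yfwawi" (len 6), cursors c1@3 c2@5 c3@6, authorship ..1.2.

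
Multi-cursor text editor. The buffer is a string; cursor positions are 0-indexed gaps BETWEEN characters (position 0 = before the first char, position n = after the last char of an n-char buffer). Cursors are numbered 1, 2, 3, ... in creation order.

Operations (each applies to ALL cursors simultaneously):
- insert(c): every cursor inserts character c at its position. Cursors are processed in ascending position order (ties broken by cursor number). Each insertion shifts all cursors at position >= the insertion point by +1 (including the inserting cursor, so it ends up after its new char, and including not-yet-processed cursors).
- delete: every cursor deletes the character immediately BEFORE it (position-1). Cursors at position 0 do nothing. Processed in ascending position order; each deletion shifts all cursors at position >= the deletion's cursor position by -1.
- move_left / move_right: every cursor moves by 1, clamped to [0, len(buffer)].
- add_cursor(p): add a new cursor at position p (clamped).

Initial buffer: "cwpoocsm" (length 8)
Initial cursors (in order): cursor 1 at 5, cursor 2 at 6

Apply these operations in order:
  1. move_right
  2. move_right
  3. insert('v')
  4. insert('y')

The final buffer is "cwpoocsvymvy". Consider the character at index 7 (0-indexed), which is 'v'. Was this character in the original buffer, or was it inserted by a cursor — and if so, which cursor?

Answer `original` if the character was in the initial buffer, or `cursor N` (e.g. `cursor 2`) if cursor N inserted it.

Answer: cursor 1

Derivation:
After op 1 (move_right): buffer="cwpoocsm" (len 8), cursors c1@6 c2@7, authorship ........
After op 2 (move_right): buffer="cwpoocsm" (len 8), cursors c1@7 c2@8, authorship ........
After op 3 (insert('v')): buffer="cwpoocsvmv" (len 10), cursors c1@8 c2@10, authorship .......1.2
After op 4 (insert('y')): buffer="cwpoocsvymvy" (len 12), cursors c1@9 c2@12, authorship .......11.22
Authorship (.=original, N=cursor N): . . . . . . . 1 1 . 2 2
Index 7: author = 1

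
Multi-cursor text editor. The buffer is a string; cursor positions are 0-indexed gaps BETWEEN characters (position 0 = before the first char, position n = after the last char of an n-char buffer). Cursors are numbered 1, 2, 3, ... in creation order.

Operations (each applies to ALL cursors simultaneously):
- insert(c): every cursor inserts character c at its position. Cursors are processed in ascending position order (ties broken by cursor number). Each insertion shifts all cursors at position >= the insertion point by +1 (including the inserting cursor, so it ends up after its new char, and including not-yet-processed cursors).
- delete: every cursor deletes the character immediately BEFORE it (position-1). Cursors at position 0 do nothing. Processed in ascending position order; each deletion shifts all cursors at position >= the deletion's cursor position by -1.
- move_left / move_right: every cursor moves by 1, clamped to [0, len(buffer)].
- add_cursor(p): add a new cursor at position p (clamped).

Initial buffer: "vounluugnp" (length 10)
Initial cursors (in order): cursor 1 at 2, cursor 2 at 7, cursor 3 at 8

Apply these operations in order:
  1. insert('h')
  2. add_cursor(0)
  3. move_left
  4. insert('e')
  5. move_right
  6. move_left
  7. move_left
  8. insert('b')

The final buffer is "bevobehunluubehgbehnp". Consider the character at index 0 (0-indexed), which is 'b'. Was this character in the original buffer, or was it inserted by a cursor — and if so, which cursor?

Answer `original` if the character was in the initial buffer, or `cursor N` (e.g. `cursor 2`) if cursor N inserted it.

Answer: cursor 4

Derivation:
After op 1 (insert('h')): buffer="vohunluuhghnp" (len 13), cursors c1@3 c2@9 c3@11, authorship ..1.....2.3..
After op 2 (add_cursor(0)): buffer="vohunluuhghnp" (len 13), cursors c4@0 c1@3 c2@9 c3@11, authorship ..1.....2.3..
After op 3 (move_left): buffer="vohunluuhghnp" (len 13), cursors c4@0 c1@2 c2@8 c3@10, authorship ..1.....2.3..
After op 4 (insert('e')): buffer="evoehunluuehgehnp" (len 17), cursors c4@1 c1@4 c2@11 c3@14, authorship 4..11.....22.33..
After op 5 (move_right): buffer="evoehunluuehgehnp" (len 17), cursors c4@2 c1@5 c2@12 c3@15, authorship 4..11.....22.33..
After op 6 (move_left): buffer="evoehunluuehgehnp" (len 17), cursors c4@1 c1@4 c2@11 c3@14, authorship 4..11.....22.33..
After op 7 (move_left): buffer="evoehunluuehgehnp" (len 17), cursors c4@0 c1@3 c2@10 c3@13, authorship 4..11.....22.33..
After op 8 (insert('b')): buffer="bevobehunluubehgbehnp" (len 21), cursors c4@1 c1@5 c2@13 c3@17, authorship 44..111.....222.333..
Authorship (.=original, N=cursor N): 4 4 . . 1 1 1 . . . . . 2 2 2 . 3 3 3 . .
Index 0: author = 4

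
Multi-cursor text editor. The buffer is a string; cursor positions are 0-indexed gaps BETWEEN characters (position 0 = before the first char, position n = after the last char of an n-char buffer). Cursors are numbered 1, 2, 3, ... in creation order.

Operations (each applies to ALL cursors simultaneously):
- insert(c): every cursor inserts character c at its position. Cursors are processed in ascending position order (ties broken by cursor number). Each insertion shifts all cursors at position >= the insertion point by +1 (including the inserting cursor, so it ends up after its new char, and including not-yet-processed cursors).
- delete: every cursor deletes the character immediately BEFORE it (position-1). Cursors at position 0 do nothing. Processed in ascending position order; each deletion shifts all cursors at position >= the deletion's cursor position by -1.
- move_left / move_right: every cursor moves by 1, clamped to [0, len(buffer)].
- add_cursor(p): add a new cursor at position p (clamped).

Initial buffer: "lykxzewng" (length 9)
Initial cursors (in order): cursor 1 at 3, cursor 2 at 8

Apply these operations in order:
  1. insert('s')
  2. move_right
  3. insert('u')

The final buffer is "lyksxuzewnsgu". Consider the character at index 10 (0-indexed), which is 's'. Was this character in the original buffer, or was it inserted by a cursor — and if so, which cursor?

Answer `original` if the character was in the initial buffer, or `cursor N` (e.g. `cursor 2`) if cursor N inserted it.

Answer: cursor 2

Derivation:
After op 1 (insert('s')): buffer="lyksxzewnsg" (len 11), cursors c1@4 c2@10, authorship ...1.....2.
After op 2 (move_right): buffer="lyksxzewnsg" (len 11), cursors c1@5 c2@11, authorship ...1.....2.
After op 3 (insert('u')): buffer="lyksxuzewnsgu" (len 13), cursors c1@6 c2@13, authorship ...1.1....2.2
Authorship (.=original, N=cursor N): . . . 1 . 1 . . . . 2 . 2
Index 10: author = 2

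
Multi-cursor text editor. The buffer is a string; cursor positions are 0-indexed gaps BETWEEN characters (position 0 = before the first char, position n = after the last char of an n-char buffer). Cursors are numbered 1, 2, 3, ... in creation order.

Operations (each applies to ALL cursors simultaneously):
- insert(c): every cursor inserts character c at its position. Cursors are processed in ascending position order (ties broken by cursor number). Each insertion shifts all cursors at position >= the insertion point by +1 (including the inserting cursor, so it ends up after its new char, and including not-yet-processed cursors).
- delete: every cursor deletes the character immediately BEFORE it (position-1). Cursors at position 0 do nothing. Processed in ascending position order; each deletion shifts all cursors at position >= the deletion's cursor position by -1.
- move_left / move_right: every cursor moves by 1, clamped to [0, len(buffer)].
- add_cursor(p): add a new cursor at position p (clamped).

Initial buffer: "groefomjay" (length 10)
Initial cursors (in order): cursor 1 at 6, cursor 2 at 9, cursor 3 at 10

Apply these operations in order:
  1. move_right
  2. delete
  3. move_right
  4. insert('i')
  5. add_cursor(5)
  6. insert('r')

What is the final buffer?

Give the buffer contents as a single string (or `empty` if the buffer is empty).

Answer: groefrojiiirrr

Derivation:
After op 1 (move_right): buffer="groefomjay" (len 10), cursors c1@7 c2@10 c3@10, authorship ..........
After op 2 (delete): buffer="groefoj" (len 7), cursors c1@6 c2@7 c3@7, authorship .......
After op 3 (move_right): buffer="groefoj" (len 7), cursors c1@7 c2@7 c3@7, authorship .......
After op 4 (insert('i')): buffer="groefojiii" (len 10), cursors c1@10 c2@10 c3@10, authorship .......123
After op 5 (add_cursor(5)): buffer="groefojiii" (len 10), cursors c4@5 c1@10 c2@10 c3@10, authorship .......123
After op 6 (insert('r')): buffer="groefrojiiirrr" (len 14), cursors c4@6 c1@14 c2@14 c3@14, authorship .....4..123123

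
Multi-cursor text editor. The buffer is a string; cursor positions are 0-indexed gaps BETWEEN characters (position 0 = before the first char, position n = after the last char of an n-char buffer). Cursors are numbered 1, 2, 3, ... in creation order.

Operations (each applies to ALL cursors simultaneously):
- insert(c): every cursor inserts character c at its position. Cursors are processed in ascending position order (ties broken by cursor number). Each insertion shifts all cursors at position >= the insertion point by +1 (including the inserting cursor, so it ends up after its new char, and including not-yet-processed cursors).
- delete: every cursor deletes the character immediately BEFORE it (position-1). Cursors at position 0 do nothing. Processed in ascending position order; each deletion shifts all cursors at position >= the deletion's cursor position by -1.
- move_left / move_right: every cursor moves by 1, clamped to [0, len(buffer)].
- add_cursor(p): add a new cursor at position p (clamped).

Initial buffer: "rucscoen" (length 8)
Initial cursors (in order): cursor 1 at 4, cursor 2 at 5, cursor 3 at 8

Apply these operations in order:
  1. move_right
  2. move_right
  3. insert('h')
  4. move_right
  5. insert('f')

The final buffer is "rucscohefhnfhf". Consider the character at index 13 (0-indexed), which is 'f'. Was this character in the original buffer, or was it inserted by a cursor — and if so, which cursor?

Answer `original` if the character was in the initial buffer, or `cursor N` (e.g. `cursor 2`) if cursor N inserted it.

Answer: cursor 3

Derivation:
After op 1 (move_right): buffer="rucscoen" (len 8), cursors c1@5 c2@6 c3@8, authorship ........
After op 2 (move_right): buffer="rucscoen" (len 8), cursors c1@6 c2@7 c3@8, authorship ........
After op 3 (insert('h')): buffer="rucscohehnh" (len 11), cursors c1@7 c2@9 c3@11, authorship ......1.2.3
After op 4 (move_right): buffer="rucscohehnh" (len 11), cursors c1@8 c2@10 c3@11, authorship ......1.2.3
After op 5 (insert('f')): buffer="rucscohefhnfhf" (len 14), cursors c1@9 c2@12 c3@14, authorship ......1.12.233
Authorship (.=original, N=cursor N): . . . . . . 1 . 1 2 . 2 3 3
Index 13: author = 3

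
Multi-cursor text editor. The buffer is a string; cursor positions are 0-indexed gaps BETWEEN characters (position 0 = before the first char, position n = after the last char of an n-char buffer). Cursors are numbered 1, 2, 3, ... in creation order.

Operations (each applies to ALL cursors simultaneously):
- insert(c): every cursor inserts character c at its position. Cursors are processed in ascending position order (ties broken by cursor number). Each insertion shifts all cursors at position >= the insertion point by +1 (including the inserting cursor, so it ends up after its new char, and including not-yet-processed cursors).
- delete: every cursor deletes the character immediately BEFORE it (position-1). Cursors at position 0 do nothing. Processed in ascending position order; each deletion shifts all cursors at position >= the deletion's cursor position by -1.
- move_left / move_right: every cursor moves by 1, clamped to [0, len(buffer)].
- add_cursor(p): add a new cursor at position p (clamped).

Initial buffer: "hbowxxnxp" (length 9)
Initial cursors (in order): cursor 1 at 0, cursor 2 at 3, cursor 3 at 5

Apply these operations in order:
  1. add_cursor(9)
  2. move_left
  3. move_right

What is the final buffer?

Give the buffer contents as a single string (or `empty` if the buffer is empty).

After op 1 (add_cursor(9)): buffer="hbowxxnxp" (len 9), cursors c1@0 c2@3 c3@5 c4@9, authorship .........
After op 2 (move_left): buffer="hbowxxnxp" (len 9), cursors c1@0 c2@2 c3@4 c4@8, authorship .........
After op 3 (move_right): buffer="hbowxxnxp" (len 9), cursors c1@1 c2@3 c3@5 c4@9, authorship .........

Answer: hbowxxnxp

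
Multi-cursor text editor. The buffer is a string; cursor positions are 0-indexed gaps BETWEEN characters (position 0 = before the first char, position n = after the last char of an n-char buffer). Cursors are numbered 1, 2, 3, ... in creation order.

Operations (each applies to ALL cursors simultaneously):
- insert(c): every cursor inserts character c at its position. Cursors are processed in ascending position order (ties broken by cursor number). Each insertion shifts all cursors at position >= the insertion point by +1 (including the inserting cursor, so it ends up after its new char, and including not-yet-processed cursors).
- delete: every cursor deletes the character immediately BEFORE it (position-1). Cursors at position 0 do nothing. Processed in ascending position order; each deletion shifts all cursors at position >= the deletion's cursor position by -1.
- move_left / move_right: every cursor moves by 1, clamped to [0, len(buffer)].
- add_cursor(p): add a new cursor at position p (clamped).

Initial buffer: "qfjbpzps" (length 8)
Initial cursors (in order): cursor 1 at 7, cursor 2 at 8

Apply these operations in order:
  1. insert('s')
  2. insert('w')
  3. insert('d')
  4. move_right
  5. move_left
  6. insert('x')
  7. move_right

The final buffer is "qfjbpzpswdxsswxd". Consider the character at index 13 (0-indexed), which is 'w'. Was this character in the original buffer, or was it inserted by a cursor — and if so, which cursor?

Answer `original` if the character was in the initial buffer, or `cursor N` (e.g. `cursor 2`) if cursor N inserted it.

Answer: cursor 2

Derivation:
After op 1 (insert('s')): buffer="qfjbpzpsss" (len 10), cursors c1@8 c2@10, authorship .......1.2
After op 2 (insert('w')): buffer="qfjbpzpswssw" (len 12), cursors c1@9 c2@12, authorship .......11.22
After op 3 (insert('d')): buffer="qfjbpzpswdsswd" (len 14), cursors c1@10 c2@14, authorship .......111.222
After op 4 (move_right): buffer="qfjbpzpswdsswd" (len 14), cursors c1@11 c2@14, authorship .......111.222
After op 5 (move_left): buffer="qfjbpzpswdsswd" (len 14), cursors c1@10 c2@13, authorship .......111.222
After op 6 (insert('x')): buffer="qfjbpzpswdxsswxd" (len 16), cursors c1@11 c2@15, authorship .......1111.2222
After op 7 (move_right): buffer="qfjbpzpswdxsswxd" (len 16), cursors c1@12 c2@16, authorship .......1111.2222
Authorship (.=original, N=cursor N): . . . . . . . 1 1 1 1 . 2 2 2 2
Index 13: author = 2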